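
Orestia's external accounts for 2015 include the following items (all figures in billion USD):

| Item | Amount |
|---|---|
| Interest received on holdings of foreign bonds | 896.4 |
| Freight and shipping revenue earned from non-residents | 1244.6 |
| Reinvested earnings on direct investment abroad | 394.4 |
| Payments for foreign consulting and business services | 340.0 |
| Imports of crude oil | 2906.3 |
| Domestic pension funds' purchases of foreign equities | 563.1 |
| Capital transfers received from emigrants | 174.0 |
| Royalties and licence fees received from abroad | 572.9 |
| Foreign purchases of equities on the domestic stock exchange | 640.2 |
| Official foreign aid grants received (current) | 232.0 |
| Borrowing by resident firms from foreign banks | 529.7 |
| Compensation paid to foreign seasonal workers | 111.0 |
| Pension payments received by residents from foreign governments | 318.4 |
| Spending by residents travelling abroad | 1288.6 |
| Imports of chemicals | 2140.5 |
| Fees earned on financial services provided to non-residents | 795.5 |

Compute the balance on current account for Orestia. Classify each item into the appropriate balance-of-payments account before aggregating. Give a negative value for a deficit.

Goods: -2140.5 - 2906.3 = -5046.8
Services: 1244.6 - 340.0 + 795.5 - 1288.6 + 572.9 = 984.4
Primary income: 896.4 - 111.0 + 394.4 = 1179.8
Secondary income: 232.0 + 318.4 = 550.4
Current account = (-5046.8) + 984.4 + 1179.8 + 550.4 = -2332.2
(Excluded from the current account — financial account: domestic pension funds' purchases of foreign equities 563.1, foreign purchases of equities on the domestic stock exchange 640.2, borrowing by resident firms from foreign banks 529.7; capital account: capital transfers received from emigrants 174.0.)

-2332.2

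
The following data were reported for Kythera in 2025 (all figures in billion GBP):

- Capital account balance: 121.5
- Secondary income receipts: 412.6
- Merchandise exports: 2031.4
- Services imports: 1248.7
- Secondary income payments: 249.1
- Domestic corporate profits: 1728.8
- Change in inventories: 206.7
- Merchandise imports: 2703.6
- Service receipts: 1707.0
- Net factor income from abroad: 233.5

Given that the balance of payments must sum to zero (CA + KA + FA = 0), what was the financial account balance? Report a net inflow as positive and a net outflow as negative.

-304.6

Goods balance = 2031.4 - 2703.6 = -672.2
Services balance = 1707.0 - 1248.7 = 458.3
Trade balance (goods + services) = -672.2 + 458.3 = -213.9
Net primary income = 233.5
Net secondary income = 412.6 - 249.1 = 163.5
Current account = -213.9 + 233.5 + 163.5 = 183.1
Financial account = -(183.1 + 121.5) = -304.6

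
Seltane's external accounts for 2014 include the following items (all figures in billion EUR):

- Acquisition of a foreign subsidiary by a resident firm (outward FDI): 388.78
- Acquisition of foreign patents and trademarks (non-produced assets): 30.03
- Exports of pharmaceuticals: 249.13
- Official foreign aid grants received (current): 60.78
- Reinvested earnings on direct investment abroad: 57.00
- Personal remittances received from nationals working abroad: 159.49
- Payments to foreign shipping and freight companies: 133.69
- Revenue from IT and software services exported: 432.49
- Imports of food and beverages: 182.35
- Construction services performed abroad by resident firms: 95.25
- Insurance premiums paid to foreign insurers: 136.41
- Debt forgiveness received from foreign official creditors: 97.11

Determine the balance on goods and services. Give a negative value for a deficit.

Goods: -182.35 + 249.13 = 66.78
Services: -136.41 - 133.69 + 432.49 + 95.25 = 257.64
Trade balance = 66.78 + 257.64 = 324.42
(Excluded from the trade balance — financial account: acquisition of a foreign subsidiary by a resident firm (outward FDI) 388.78; capital account: acquisition of foreign patents and trademarks (non-produced assets) 30.03, debt forgiveness received from foreign official creditors 97.11; secondary income: official foreign aid grants received (current) 60.78, personal remittances received from nationals working abroad 159.49; primary income: reinvested earnings on direct investment abroad 57.00.)

324.42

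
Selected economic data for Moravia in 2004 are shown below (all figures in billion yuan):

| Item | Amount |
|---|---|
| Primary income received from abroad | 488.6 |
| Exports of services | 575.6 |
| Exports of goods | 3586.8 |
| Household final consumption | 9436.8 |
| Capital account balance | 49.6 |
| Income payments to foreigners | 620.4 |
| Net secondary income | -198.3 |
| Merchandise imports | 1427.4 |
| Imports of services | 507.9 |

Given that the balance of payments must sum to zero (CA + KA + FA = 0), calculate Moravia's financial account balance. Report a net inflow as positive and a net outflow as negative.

-1946.6

Goods balance = 3586.8 - 1427.4 = 2159.4
Services balance = 575.6 - 507.9 = 67.7
Trade balance (goods + services) = 2159.4 + 67.7 = 2227.1
Net primary income = 488.6 - 620.4 = -131.8
Net secondary income = -198.3
Current account = 2227.1 + (-131.8) + (-198.3) = 1897.0
Financial account = -(1897.0 + 49.6) = -1946.6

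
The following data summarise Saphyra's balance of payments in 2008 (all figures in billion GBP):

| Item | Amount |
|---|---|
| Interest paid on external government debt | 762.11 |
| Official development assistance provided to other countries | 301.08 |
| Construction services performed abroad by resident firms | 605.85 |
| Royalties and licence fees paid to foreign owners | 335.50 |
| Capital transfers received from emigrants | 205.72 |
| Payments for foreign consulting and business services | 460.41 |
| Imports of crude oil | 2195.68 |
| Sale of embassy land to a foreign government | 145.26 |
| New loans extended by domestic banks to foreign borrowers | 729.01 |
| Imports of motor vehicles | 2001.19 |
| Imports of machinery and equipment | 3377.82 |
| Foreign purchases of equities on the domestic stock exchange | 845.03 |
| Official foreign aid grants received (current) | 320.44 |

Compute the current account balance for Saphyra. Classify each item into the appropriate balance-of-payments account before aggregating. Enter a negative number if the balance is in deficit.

Goods: -2195.68 - 3377.82 - 2001.19 = -7574.69
Services: 605.85 - 460.41 - 335.50 = -190.06
Primary income: -762.11
Secondary income: -301.08 + 320.44 = 19.36
Current account = (-7574.69) + (-190.06) + (-762.11) + 19.36 = -8507.50
(Excluded from the current account — capital account: capital transfers received from emigrants 205.72, sale of embassy land to a foreign government 145.26; financial account: new loans extended by domestic banks to foreign borrowers 729.01, foreign purchases of equities on the domestic stock exchange 845.03.)

-8507.50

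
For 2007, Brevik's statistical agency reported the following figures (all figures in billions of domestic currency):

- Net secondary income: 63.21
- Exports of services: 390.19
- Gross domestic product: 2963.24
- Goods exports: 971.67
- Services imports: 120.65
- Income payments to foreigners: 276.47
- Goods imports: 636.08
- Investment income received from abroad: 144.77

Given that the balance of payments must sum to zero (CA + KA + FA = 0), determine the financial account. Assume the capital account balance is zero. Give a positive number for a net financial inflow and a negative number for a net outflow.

-536.64

Goods balance = 971.67 - 636.08 = 335.59
Services balance = 390.19 - 120.65 = 269.54
Trade balance (goods + services) = 335.59 + 269.54 = 605.13
Net primary income = 144.77 - 276.47 = -131.70
Net secondary income = 63.21
Current account = 605.13 + (-131.70) + 63.21 = 536.64
Financial account = -(536.64) = -536.64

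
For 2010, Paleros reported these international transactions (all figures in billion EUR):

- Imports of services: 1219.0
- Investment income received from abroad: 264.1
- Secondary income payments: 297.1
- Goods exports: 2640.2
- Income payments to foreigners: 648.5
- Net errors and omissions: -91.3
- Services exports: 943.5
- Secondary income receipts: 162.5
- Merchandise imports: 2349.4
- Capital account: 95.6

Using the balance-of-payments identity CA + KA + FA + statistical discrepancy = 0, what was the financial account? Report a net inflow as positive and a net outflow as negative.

499.4

Goods balance = 2640.2 - 2349.4 = 290.8
Services balance = 943.5 - 1219.0 = -275.5
Trade balance (goods + services) = 290.8 + (-275.5) = 15.3
Net primary income = 264.1 - 648.5 = -384.4
Net secondary income = 162.5 - 297.1 = -134.6
Current account = 15.3 + (-384.4) + (-134.6) = -503.7
Financial account = -(-503.7 + 95.6 + (-91.3)) = 499.4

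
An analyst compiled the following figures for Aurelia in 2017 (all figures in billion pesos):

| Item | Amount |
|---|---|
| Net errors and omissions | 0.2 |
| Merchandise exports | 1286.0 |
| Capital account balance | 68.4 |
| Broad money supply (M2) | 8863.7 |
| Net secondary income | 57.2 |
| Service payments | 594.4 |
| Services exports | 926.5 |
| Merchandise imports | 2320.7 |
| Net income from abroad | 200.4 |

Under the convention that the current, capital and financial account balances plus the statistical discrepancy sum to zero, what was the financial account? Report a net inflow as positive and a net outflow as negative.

376.4

Goods balance = 1286.0 - 2320.7 = -1034.7
Services balance = 926.5 - 594.4 = 332.1
Trade balance (goods + services) = -1034.7 + 332.1 = -702.6
Net primary income = 200.4
Net secondary income = 57.2
Current account = -702.6 + 200.4 + 57.2 = -445.0
Financial account = -(-445.0 + 68.4 + 0.2) = 376.4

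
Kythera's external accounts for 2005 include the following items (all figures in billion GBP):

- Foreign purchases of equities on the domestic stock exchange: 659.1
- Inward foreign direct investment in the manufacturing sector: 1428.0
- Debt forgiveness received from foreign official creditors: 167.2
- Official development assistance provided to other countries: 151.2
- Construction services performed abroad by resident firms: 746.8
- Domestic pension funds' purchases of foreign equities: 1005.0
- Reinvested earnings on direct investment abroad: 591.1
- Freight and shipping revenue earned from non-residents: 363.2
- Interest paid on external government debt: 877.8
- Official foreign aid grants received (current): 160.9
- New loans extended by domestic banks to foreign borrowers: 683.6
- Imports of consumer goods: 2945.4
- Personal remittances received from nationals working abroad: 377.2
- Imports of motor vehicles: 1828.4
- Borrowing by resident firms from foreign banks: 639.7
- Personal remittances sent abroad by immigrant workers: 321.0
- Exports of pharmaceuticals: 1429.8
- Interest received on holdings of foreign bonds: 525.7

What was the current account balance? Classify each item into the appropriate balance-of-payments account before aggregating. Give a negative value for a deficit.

Goods: 1429.8 - 1828.4 - 2945.4 = -3344.0
Services: 363.2 + 746.8 = 1110.0
Primary income: 591.1 - 877.8 + 525.7 = 239.0
Secondary income: 377.2 + 160.9 - 321.0 - 151.2 = 65.9
Current account = (-3344.0) + 1110.0 + 239.0 + 65.9 = -1929.1
(Excluded from the current account — financial account: foreign purchases of equities on the domestic stock exchange 659.1, inward foreign direct investment in the manufacturing sector 1428.0, domestic pension funds' purchases of foreign equities 1005.0, new loans extended by domestic banks to foreign borrowers 683.6, borrowing by resident firms from foreign banks 639.7; capital account: debt forgiveness received from foreign official creditors 167.2.)

-1929.1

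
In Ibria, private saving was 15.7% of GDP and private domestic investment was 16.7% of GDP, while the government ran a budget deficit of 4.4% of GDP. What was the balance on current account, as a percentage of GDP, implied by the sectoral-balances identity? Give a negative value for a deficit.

-5.4

By the sectoral-balances identity, CA = (S_private - I) + (T - G).
Private balance = 15.7 - 16.7 = -1.0
Government balance (T - G) = -4.4
CA = -1.0 + (-4.4) = -5.4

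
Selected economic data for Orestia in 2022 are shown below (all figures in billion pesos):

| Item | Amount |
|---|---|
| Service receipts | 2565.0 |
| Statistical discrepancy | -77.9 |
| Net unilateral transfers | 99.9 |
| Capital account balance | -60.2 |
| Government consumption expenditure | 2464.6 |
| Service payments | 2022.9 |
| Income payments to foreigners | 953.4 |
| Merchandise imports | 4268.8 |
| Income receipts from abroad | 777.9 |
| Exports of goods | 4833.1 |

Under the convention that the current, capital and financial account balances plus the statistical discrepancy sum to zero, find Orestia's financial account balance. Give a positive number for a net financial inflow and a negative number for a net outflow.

-892.7

Goods balance = 4833.1 - 4268.8 = 564.3
Services balance = 2565.0 - 2022.9 = 542.1
Trade balance (goods + services) = 564.3 + 542.1 = 1106.4
Net primary income = 777.9 - 953.4 = -175.5
Net secondary income = 99.9
Current account = 1106.4 + (-175.5) + 99.9 = 1030.8
Financial account = -(1030.8 + (-60.2) + (-77.9)) = -892.7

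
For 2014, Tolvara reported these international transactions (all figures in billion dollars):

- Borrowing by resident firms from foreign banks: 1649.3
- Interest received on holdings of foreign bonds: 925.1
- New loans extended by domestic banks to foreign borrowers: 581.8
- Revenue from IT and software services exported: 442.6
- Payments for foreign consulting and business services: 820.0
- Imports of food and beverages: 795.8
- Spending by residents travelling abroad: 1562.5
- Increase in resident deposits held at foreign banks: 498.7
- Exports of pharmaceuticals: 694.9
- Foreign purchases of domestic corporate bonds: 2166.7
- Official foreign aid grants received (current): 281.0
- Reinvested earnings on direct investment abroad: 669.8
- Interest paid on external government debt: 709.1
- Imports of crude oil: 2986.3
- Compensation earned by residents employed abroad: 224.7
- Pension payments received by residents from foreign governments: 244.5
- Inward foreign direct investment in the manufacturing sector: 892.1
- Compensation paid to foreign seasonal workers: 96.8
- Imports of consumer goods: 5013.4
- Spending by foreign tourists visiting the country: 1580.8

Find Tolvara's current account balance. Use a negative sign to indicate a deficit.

Goods: -2986.3 + 694.9 - 795.8 - 5013.4 = -8100.6
Services: 1580.8 + 442.6 - 820.0 - 1562.5 = -359.1
Primary income: -96.8 + 224.7 - 709.1 + 669.8 + 925.1 = 1013.7
Secondary income: 281.0 + 244.5 = 525.5
Current account = (-8100.6) + (-359.1) + 1013.7 + 525.5 = -6920.5
(Excluded from the current account — financial account: borrowing by resident firms from foreign banks 1649.3, new loans extended by domestic banks to foreign borrowers 581.8, increase in resident deposits held at foreign banks 498.7, foreign purchases of domestic corporate bonds 2166.7, inward foreign direct investment in the manufacturing sector 892.1.)

-6920.5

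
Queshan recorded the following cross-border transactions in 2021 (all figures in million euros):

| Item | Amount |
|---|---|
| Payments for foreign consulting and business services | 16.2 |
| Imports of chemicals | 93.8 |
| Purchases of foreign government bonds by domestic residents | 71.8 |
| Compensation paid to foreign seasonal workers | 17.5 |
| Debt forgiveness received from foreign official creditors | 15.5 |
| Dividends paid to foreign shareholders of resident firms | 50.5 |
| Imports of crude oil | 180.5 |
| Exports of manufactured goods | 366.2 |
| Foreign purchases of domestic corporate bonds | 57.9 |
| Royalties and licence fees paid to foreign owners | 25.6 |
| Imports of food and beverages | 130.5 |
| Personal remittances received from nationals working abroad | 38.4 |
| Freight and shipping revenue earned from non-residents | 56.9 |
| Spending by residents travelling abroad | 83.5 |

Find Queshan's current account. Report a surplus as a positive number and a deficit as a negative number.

Goods: -93.8 - 180.5 + 366.2 - 130.5 = -38.6
Services: -83.5 + 56.9 - 16.2 - 25.6 = -68.4
Primary income: -17.5 - 50.5 = -68.0
Secondary income: 38.4
Current account = (-38.6) + (-68.4) + (-68.0) + 38.4 = -136.6
(Excluded from the current account — financial account: purchases of foreign government bonds by domestic residents 71.8, foreign purchases of domestic corporate bonds 57.9; capital account: debt forgiveness received from foreign official creditors 15.5.)

-136.6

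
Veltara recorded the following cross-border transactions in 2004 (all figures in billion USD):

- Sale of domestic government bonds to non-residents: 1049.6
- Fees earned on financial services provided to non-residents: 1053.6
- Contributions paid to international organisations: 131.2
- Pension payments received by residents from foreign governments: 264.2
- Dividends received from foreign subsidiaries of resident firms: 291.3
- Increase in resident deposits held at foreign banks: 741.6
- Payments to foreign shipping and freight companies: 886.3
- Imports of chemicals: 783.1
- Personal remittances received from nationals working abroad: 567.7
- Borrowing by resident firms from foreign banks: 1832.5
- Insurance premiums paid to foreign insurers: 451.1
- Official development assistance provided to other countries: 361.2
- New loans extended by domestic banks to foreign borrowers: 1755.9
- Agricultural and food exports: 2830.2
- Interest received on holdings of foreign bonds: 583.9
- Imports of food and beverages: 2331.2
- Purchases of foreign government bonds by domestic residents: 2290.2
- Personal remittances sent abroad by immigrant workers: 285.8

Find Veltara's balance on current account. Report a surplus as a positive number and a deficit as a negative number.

Goods: -783.1 + 2830.2 - 2331.2 = -284.1
Services: -451.1 - 886.3 + 1053.6 = -283.8
Primary income: 583.9 + 291.3 = 875.2
Secondary income: -285.8 - 361.2 + 264.2 + 567.7 - 131.2 = 53.7
Current account = (-284.1) + (-283.8) + 875.2 + 53.7 = 361.0
(Excluded from the current account — financial account: sale of domestic government bonds to non-residents 1049.6, increase in resident deposits held at foreign banks 741.6, borrowing by resident firms from foreign banks 1832.5, new loans extended by domestic banks to foreign borrowers 1755.9, purchases of foreign government bonds by domestic residents 2290.2.)

361.0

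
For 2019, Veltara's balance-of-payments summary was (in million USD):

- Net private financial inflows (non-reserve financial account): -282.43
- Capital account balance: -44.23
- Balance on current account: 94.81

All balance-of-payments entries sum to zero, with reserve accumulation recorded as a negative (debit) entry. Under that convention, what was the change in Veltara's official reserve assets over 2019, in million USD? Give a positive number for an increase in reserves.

-231.85

Official reserve transactions balance = -(94.81 + (-44.23) + (-282.43)) = 231.85
An accumulation of reserves is recorded as a debit (negative entry), so the change in the stock of reserves is the negative of that balance.
Change in official reserves = -(231.85) = -231.85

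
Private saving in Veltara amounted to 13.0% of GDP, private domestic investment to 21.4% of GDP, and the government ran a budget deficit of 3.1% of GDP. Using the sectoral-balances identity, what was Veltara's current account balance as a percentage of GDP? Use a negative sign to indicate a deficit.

-11.5

By the sectoral-balances identity, CA = (S_private - I) + (T - G).
Private balance = 13.0 - 21.4 = -8.4
Government balance (T - G) = -3.1
CA = -8.4 + (-3.1) = -11.5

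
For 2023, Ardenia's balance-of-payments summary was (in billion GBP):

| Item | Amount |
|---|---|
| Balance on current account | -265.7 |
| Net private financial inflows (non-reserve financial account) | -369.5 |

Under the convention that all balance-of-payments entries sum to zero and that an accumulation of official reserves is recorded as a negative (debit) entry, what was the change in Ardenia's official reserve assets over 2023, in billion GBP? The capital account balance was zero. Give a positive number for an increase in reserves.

-635.2

Official reserve transactions balance = -((-265.7) + (-369.5)) = 635.2
An accumulation of reserves is recorded as a debit (negative entry), so the change in the stock of reserves is the negative of that balance.
Change in official reserves = -(635.2) = -635.2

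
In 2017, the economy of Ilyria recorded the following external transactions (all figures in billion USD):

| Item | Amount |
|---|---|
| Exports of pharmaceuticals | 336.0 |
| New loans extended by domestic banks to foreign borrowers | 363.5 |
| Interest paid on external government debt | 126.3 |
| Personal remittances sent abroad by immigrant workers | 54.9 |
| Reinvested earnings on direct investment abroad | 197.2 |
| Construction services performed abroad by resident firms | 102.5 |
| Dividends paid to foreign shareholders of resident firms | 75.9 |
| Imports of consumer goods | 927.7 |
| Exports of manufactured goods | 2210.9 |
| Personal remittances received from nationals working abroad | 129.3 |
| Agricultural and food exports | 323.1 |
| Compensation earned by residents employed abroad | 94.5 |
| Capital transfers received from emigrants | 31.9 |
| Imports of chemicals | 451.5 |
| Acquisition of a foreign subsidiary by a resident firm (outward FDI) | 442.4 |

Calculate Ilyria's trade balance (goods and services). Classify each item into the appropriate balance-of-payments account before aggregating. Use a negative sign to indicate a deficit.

1593.3

Goods: 2210.9 + 336.0 - 451.5 - 927.7 + 323.1 = 1490.8
Services: 102.5
Trade balance = 1490.8 + 102.5 = 1593.3
(Excluded from the trade balance — financial account: new loans extended by domestic banks to foreign borrowers 363.5, acquisition of a foreign subsidiary by a resident firm (outward FDI) 442.4; primary income: interest paid on external government debt 126.3, reinvested earnings on direct investment abroad 197.2, dividends paid to foreign shareholders of resident firms 75.9, compensation earned by residents employed abroad 94.5; secondary income: personal remittances sent abroad by immigrant workers 54.9, personal remittances received from nationals working abroad 129.3; capital account: capital transfers received from emigrants 31.9.)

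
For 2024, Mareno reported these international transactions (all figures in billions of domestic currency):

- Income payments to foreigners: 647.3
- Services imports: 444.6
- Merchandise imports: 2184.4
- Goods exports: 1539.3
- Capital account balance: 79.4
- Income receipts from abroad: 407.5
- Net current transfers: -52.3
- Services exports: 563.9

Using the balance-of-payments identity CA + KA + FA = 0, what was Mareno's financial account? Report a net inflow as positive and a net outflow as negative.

738.5

Goods balance = 1539.3 - 2184.4 = -645.1
Services balance = 563.9 - 444.6 = 119.3
Trade balance (goods + services) = -645.1 + 119.3 = -525.8
Net primary income = 407.5 - 647.3 = -239.8
Net secondary income = -52.3
Current account = -525.8 + (-239.8) + (-52.3) = -817.9
Financial account = -(-817.9 + 79.4) = 738.5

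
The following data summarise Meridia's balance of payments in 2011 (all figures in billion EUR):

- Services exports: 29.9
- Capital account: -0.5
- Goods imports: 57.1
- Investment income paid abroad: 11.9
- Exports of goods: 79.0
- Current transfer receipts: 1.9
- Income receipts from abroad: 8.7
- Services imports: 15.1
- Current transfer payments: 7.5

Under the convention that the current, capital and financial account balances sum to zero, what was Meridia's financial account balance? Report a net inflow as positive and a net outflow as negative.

Goods balance = 79.0 - 57.1 = 21.9
Services balance = 29.9 - 15.1 = 14.8
Trade balance (goods + services) = 21.9 + 14.8 = 36.7
Net primary income = 8.7 - 11.9 = -3.2
Net secondary income = 1.9 - 7.5 = -5.6
Current account = 36.7 + (-3.2) + (-5.6) = 27.9
Financial account = -(27.9 + (-0.5)) = -27.4

-27.4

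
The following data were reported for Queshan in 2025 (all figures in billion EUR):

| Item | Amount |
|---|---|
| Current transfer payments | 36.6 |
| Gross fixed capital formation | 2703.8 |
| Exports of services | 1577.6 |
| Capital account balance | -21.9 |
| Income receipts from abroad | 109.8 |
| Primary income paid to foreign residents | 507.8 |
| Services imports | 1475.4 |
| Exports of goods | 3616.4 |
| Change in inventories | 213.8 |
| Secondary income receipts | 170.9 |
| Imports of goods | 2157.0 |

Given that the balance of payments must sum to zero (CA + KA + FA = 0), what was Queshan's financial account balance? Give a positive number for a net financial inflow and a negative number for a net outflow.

Goods balance = 3616.4 - 2157.0 = 1459.4
Services balance = 1577.6 - 1475.4 = 102.2
Trade balance (goods + services) = 1459.4 + 102.2 = 1561.6
Net primary income = 109.8 - 507.8 = -398.0
Net secondary income = 170.9 - 36.6 = 134.3
Current account = 1561.6 + (-398.0) + 134.3 = 1297.9
Financial account = -(1297.9 + (-21.9)) = -1276.0

-1276.0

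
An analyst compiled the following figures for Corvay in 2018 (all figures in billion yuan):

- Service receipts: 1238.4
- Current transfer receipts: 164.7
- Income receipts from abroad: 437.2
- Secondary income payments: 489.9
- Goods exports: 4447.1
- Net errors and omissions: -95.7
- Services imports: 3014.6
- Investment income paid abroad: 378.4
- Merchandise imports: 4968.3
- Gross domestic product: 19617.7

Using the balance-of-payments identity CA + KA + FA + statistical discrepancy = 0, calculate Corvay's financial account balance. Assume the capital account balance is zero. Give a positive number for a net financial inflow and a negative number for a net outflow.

2659.5

Goods balance = 4447.1 - 4968.3 = -521.2
Services balance = 1238.4 - 3014.6 = -1776.2
Trade balance (goods + services) = -521.2 + (-1776.2) = -2297.4
Net primary income = 437.2 - 378.4 = 58.8
Net secondary income = 164.7 - 489.9 = -325.2
Current account = -2297.4 + 58.8 + (-325.2) = -2563.8
Financial account = -(-2563.8 + (-95.7)) = 2659.5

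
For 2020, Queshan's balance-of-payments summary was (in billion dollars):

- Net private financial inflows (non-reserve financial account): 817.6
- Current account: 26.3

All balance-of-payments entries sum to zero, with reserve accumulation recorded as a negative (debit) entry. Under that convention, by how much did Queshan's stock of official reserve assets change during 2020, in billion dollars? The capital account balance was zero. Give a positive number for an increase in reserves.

843.9

Official reserve transactions balance = -(26.3 + 817.6) = -843.9
An accumulation of reserves is recorded as a debit (negative entry), so the change in the stock of reserves is the negative of that balance.
Change in official reserves = -(-843.9) = 843.9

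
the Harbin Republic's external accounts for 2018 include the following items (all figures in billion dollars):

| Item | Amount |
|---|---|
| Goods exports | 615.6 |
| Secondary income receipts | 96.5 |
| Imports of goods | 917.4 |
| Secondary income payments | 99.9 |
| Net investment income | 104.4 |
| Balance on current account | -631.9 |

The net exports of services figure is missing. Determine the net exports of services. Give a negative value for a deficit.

-431.1

Current account = goods balance + services balance + net primary income + net secondary income
Sum of the known components = -200.8
Net exports of services = CA - (known components) = -631.9 - (-200.8) = -431.1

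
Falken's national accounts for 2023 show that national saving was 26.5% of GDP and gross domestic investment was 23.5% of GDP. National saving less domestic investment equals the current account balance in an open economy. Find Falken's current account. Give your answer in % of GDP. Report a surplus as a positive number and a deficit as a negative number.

CA = S - I = 26.5 - 23.5 = 3.0

3.0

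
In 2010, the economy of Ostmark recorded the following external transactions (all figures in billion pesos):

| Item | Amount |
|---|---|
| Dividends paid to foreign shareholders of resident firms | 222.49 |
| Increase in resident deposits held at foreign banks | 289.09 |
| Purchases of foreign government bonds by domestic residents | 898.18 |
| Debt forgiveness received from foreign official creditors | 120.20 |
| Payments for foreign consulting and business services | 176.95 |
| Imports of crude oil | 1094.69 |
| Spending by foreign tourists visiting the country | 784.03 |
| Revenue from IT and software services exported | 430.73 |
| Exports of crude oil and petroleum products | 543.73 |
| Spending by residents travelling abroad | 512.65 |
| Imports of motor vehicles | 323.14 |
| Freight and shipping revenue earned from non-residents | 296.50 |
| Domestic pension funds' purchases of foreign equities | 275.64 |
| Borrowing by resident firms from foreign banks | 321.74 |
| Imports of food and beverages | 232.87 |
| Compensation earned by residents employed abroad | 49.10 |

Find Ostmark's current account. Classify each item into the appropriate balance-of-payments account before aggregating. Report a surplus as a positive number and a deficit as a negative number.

Goods: -323.14 - 1094.69 - 232.87 + 543.73 = -1106.97
Services: 784.03 - 512.65 + 296.50 + 430.73 - 176.95 = 821.66
Primary income: 49.10 - 222.49 = -173.39
Current account = (-1106.97) + 821.66 + (-173.39) = -458.70
(Excluded from the current account — financial account: increase in resident deposits held at foreign banks 289.09, purchases of foreign government bonds by domestic residents 898.18, domestic pension funds' purchases of foreign equities 275.64, borrowing by resident firms from foreign banks 321.74; capital account: debt forgiveness received from foreign official creditors 120.20.)

-458.70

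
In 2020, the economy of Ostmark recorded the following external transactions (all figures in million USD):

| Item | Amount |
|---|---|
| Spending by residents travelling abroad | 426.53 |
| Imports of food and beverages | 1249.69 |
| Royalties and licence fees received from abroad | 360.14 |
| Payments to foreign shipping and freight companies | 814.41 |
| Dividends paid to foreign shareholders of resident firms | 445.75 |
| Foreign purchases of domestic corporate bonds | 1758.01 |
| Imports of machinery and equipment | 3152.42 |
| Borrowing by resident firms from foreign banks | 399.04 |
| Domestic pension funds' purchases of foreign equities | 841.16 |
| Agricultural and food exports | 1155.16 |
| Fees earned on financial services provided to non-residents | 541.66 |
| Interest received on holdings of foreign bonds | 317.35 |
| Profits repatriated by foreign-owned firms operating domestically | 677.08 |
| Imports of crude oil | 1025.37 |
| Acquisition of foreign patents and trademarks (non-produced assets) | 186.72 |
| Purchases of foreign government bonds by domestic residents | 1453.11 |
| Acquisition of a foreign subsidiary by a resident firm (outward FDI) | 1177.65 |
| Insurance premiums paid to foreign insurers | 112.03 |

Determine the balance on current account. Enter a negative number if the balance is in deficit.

-5528.97

Goods: 1155.16 - 3152.42 - 1025.37 - 1249.69 = -4272.32
Services: 541.66 - 426.53 - 112.03 - 814.41 + 360.14 = -451.17
Primary income: 317.35 - 445.75 - 677.08 = -805.48
Current account = (-4272.32) + (-451.17) + (-805.48) = -5528.97
(Excluded from the current account — financial account: foreign purchases of domestic corporate bonds 1758.01, borrowing by resident firms from foreign banks 399.04, domestic pension funds' purchases of foreign equities 841.16, purchases of foreign government bonds by domestic residents 1453.11, acquisition of a foreign subsidiary by a resident firm (outward FDI) 1177.65; capital account: acquisition of foreign patents and trademarks (non-produced assets) 186.72.)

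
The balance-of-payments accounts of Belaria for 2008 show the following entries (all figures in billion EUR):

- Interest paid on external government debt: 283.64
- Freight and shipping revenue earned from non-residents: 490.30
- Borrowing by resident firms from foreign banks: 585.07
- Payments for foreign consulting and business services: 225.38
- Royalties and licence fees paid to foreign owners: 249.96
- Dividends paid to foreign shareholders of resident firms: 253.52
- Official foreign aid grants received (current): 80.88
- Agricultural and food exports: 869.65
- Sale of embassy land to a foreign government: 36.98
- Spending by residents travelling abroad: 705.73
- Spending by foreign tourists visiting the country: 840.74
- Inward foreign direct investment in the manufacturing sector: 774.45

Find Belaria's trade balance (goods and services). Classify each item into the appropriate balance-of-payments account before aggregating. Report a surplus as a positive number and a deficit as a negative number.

1019.62

Goods: 869.65
Services: -705.73 - 225.38 + 490.30 + 840.74 - 249.96 = 149.97
Trade balance = 869.65 + 149.97 = 1019.62
(Excluded from the trade balance — primary income: interest paid on external government debt 283.64, dividends paid to foreign shareholders of resident firms 253.52; financial account: borrowing by resident firms from foreign banks 585.07, inward foreign direct investment in the manufacturing sector 774.45; secondary income: official foreign aid grants received (current) 80.88; capital account: sale of embassy land to a foreign government 36.98.)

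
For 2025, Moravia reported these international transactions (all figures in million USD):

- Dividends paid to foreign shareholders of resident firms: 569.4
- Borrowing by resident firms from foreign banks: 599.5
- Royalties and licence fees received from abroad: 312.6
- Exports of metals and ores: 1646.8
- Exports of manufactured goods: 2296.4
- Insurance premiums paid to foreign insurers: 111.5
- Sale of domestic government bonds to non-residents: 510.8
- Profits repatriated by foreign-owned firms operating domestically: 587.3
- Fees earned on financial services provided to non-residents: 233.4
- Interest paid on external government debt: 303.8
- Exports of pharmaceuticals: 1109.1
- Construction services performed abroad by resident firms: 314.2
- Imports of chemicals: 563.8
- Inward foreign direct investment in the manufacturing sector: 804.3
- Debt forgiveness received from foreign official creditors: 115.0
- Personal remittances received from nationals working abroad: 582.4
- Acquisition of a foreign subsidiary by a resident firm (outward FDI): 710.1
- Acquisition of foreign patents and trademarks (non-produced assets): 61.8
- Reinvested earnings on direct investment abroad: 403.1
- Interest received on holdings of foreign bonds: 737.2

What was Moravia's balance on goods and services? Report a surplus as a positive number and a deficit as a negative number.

Goods: -563.8 + 1109.1 + 2296.4 + 1646.8 = 4488.5
Services: 314.2 + 233.4 - 111.5 + 312.6 = 748.7
Trade balance = 4488.5 + 748.7 = 5237.2
(Excluded from the trade balance — primary income: dividends paid to foreign shareholders of resident firms 569.4, profits repatriated by foreign-owned firms operating domestically 587.3, interest paid on external government debt 303.8, reinvested earnings on direct investment abroad 403.1, interest received on holdings of foreign bonds 737.2; financial account: borrowing by resident firms from foreign banks 599.5, sale of domestic government bonds to non-residents 510.8, inward foreign direct investment in the manufacturing sector 804.3, acquisition of a foreign subsidiary by a resident firm (outward FDI) 710.1; capital account: debt forgiveness received from foreign official creditors 115.0, acquisition of foreign patents and trademarks (non-produced assets) 61.8; secondary income: personal remittances received from nationals working abroad 582.4.)

5237.2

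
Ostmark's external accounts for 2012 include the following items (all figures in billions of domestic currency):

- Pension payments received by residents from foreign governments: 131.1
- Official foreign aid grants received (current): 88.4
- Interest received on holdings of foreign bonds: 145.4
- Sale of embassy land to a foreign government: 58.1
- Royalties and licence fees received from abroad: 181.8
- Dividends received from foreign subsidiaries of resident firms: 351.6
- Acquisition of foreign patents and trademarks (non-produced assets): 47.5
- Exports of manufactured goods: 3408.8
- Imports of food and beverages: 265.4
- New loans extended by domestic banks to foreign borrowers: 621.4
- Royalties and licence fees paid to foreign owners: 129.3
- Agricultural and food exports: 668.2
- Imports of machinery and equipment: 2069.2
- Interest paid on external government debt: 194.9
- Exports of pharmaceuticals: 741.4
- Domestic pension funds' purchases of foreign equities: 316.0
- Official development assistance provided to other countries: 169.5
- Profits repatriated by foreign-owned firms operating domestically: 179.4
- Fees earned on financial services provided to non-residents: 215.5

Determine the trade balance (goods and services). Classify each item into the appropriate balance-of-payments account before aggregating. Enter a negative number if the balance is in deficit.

Goods: 3408.8 - 2069.2 + 741.4 + 668.2 - 265.4 = 2483.8
Services: 181.8 + 215.5 - 129.3 = 268.0
Trade balance = 2483.8 + 268.0 = 2751.8
(Excluded from the trade balance — secondary income: pension payments received by residents from foreign governments 131.1, official foreign aid grants received (current) 88.4, official development assistance provided to other countries 169.5; primary income: interest received on holdings of foreign bonds 145.4, dividends received from foreign subsidiaries of resident firms 351.6, interest paid on external government debt 194.9, profits repatriated by foreign-owned firms operating domestically 179.4; capital account: sale of embassy land to a foreign government 58.1, acquisition of foreign patents and trademarks (non-produced assets) 47.5; financial account: new loans extended by domestic banks to foreign borrowers 621.4, domestic pension funds' purchases of foreign equities 316.0.)

2751.8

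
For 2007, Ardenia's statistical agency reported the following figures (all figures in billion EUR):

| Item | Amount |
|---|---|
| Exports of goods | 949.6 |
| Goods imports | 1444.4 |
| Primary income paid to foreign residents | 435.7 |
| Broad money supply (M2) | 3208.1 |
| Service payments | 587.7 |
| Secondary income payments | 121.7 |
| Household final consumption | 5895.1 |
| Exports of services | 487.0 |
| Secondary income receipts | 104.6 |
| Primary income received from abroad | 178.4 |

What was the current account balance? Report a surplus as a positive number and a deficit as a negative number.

Goods balance = 949.6 - 1444.4 = -494.8
Services balance = 487.0 - 587.7 = -100.7
Trade balance (goods + services) = -494.8 + (-100.7) = -595.5
Net primary income = 178.4 - 435.7 = -257.3
Net secondary income = 104.6 - 121.7 = -17.1
Current account = -595.5 + (-257.3) + (-17.1) = -869.9

-869.9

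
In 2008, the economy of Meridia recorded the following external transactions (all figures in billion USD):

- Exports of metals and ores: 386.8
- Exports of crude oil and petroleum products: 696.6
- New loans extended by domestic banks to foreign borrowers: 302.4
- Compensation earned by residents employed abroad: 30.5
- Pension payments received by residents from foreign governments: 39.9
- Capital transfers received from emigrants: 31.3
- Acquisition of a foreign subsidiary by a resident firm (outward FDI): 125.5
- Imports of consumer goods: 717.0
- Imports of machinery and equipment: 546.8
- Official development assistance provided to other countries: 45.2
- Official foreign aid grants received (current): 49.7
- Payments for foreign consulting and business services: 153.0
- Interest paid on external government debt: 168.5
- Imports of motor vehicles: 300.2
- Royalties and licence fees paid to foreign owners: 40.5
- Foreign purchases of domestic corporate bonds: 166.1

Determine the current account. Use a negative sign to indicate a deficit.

Goods: -717.0 + 386.8 + 696.6 - 546.8 - 300.2 = -480.6
Services: -40.5 - 153.0 = -193.5
Primary income: -168.5 + 30.5 = -138.0
Secondary income: 39.9 + 49.7 - 45.2 = 44.4
Current account = (-480.6) + (-193.5) + (-138.0) + 44.4 = -767.7
(Excluded from the current account — financial account: new loans extended by domestic banks to foreign borrowers 302.4, acquisition of a foreign subsidiary by a resident firm (outward FDI) 125.5, foreign purchases of domestic corporate bonds 166.1; capital account: capital transfers received from emigrants 31.3.)

-767.7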